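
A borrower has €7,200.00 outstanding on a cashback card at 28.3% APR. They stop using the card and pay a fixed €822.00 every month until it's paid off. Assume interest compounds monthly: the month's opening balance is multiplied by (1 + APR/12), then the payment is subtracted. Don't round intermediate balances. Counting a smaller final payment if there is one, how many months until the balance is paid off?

Monthly rate r = 28.3%/12 = 2.35833% = 0.0235833.
Recurrence: B ← B·(1+r) − €822.00.
Month 1: interest €169.80; balance after payment €6,547.80.
Month 2: interest €154.42; balance after payment €5,880.22.
Closed form: n = −ln(1 − rB₀/P)/ln(1+r) = −ln(0.79343)/ln(1.02358) ≈ 9.927, so the balance reaches zero during payment 10.

10 payments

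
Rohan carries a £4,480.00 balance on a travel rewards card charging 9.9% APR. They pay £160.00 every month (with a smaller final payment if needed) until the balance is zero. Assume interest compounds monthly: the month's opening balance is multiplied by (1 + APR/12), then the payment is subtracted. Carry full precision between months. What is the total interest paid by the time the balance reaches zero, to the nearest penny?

£635.10

Monthly rate r = 9.9%/12 = 0.825% = 0.00825.
Payoff takes n = ⌈−ln(1 − rB₀/P)/ln(1+r)⌉ = ⌈31.969⌉ = 32 payments; the last is £155.10.
Total paid = 31·£160.00 + £155.10 = £5,115.10.
Total interest = total paid − principal = £5,115.10 − £4,480.00 = £635.10.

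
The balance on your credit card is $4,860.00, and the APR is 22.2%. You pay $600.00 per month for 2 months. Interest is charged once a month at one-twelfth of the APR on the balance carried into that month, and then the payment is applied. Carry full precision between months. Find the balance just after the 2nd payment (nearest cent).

Monthly rate r = 22.2%/12 = 1.85% = 0.0185.
Each month: B ← B·(1+r) − $600.00.
Month 1: interest $89.91; balance after payment $4,349.91.
Month 2: interest $80.47; balance after payment $3,830.38.

$3,830.38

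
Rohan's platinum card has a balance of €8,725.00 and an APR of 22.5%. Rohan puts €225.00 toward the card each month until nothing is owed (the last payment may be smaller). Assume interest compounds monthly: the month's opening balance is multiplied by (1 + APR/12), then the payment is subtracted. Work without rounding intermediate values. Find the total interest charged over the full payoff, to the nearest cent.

€7,003.88

Monthly rate r = 22.5%/12 = 1.875% = 0.01875.
Payoff takes n = ⌈−ln(1 − rB₀/P)/ln(1+r)⌉ = ⌈69.905⌉ = 70 payments; the last is €203.88.
Total paid = 69·€225.00 + €203.88 = €15,728.88.
Total interest = total paid − principal = €15,728.88 − €8,725.00 = €7,003.88.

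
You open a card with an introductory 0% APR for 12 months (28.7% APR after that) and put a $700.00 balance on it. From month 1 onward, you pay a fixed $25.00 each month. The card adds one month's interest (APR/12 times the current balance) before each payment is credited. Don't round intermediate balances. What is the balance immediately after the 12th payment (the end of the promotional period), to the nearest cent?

Promo months 1–12 at r₀ = 0%/12 = 0; months 13+ at r₁ = 28.7%/12 = 0.0239167.
After month 12 (no interest yet): B = $700.00 − 12·$25.00 = $400.00.

$400.00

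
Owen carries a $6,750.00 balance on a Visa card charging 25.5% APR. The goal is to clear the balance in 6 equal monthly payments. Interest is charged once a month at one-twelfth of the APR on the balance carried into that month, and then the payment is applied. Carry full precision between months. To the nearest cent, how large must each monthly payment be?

Monthly rate r = 25.5%/12 = 2.125% = 0.02125.
Level-payment amortization: P = B₀·r / (1 − (1+r)^(−n)) = 6750.00·0.02125 / (1 − 1.02125^(−6)).
Denominator 1 − (1+r)^(−6) = 0.118529905.
P = 143.438 / 0.118529905 ≈ 1210.14.

$1,210.14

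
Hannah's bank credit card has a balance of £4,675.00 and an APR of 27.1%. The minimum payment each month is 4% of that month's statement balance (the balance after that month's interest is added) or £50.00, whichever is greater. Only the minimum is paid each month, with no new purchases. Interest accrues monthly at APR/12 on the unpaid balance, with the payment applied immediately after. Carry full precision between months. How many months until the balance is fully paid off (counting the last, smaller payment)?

109 months

Monthly rate r = 27.1%/12 = 2.25833% = 0.0225833.
While 4% of the post-interest balance exceeds £50.00, each month B ← (B·(1+r))·(1 − 0.04), i.e. B shrinks by the factor (1+r)·0.96 = 0.98168.
This holds for months 1–73. Entering month 74 the balance is £1,212.24; 4% of the post-interest balance is now below £50.00, so the flat £50.00 minimum applies from here.
From month 74 a fixed £50.00 at rate r clears £1,212.24 in 36 more payments. Total: 73 + 36 = 109 months.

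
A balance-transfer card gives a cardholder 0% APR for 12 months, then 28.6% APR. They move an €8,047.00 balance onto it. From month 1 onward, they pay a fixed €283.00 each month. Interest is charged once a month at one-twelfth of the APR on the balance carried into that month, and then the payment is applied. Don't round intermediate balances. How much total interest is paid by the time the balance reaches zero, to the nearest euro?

Promo months 1–12 at r₀ = 0%/12 = 0; months 13+ at r₁ = 28.6%/12 = 0.0238333.
After month 12 (no interest yet): B = €8,047.00 − 12·€283.00 = €4,651.00.
Then at r₁ with €283.00/mo: n₂ = −ln(1 − r₁·B/P)/ln(1+r₁) ≈ 21.10 → 22 more payments.
Total paid = 33·€283.00 + €29.69 = €9,368.69; interest = €9,368.69 − €8,047.00 = €1,321.69.

€1,322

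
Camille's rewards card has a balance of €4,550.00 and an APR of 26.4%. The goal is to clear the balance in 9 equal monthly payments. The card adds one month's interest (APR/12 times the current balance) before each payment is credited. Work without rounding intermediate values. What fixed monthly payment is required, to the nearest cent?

€562.78

Monthly rate r = 26.4%/12 = 2.2% = 0.022.
Level-payment amortization: P = B₀·r / (1 − (1+r)^(−n)) = 4550.00·0.022 / (1 − 1.022^(−9)).
Denominator 1 − (1+r)^(−9) = 0.177867271.
P = 100.1 / 0.177867271 ≈ 562.78.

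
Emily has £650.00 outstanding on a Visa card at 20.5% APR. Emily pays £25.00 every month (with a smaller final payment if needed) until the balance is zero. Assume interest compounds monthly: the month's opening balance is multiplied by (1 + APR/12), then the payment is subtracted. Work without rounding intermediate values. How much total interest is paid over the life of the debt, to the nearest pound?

Monthly rate r = 20.5%/12 = 1.70833% = 0.0170833.
Payoff takes n = ⌈−ln(1 − rB₀/P)/ln(1+r)⌉ = ⌈34.671⌉ = 35 payments; the last is £16.81.
Total paid = 34·£25.00 + £16.81 = £866.81.
Total interest = total paid − principal = £866.81 − £650.00 = £216.81.

£217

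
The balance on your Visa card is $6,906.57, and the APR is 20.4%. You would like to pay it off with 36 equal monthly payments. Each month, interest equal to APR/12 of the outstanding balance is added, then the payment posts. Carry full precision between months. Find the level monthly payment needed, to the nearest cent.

$258.08

Monthly rate r = 20.4%/12 = 1.7% = 0.017.
Level-payment amortization: P = B₀·r / (1 − (1+r)^(−n)) = 6906.57·0.017 / (1 − 1.017^(−36)).
Denominator 1 − (1+r)^(−36) = 0.454938264.
P = 117.412 / 0.454938264 ≈ 258.08.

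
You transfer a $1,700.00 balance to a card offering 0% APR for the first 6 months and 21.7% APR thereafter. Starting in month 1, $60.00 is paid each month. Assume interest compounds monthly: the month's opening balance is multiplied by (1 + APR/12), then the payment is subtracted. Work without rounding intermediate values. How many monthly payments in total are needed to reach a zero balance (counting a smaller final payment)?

Promo months 1–6 at r₀ = 0%/12 = 0; months 7+ at r₁ = 21.7%/12 = 0.0180833.
After month 6 (no interest yet): B = $1,700.00 − 6·$60.00 = $1,340.00.
Then at r₁ with $60.00/mo: n₂ = −ln(1 − r₁·B/P)/ln(1+r₁) ≈ 28.86 → 29 more payments.

35 payments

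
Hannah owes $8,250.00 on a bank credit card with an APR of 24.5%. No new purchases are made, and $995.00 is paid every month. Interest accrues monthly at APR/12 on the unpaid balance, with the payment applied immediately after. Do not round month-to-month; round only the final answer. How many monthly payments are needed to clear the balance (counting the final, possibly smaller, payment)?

10 months

Monthly rate r = 24.5%/12 = 2.04167% = 0.0204167.
Recurrence: B ← B·(1+r) − $995.00.
Month 1: interest $168.44; balance after payment $7,423.44.
Month 2: interest $151.56; balance after payment $6,580.00.
Closed form: n = −ln(1 − rB₀/P)/ln(1+r) = −ln(0.83072)/ln(1.02042) ≈ 9.177, so the balance reaches zero during payment 10.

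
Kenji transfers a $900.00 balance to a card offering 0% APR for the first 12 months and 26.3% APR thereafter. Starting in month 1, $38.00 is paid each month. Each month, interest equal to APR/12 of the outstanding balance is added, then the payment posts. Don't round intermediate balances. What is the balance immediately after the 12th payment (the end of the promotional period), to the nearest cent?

Promo months 1–12 at r₀ = 0%/12 = 0; months 13+ at r₁ = 26.3%/12 = 0.0219167.
After month 12 (no interest yet): B = $900.00 − 12·$38.00 = $444.00.

$444.00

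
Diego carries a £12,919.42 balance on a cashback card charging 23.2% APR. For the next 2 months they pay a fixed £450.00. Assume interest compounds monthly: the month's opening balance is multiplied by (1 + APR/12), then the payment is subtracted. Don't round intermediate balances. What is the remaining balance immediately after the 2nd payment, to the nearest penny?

£12,515.10

Monthly rate r = 23.2%/12 = 1.93333% = 0.0193333.
Each month: B ← B·(1+r) − £450.00.
Month 1: interest £249.78; balance after payment £12,719.20.
Month 2: interest £245.90; balance after payment £12,515.10.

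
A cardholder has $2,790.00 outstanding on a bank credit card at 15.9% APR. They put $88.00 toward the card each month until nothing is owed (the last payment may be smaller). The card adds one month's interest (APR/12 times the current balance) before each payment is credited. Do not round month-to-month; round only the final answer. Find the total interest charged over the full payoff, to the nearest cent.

$852.85

Monthly rate r = 15.9%/12 = 1.325% = 0.01325.
Payoff takes n = ⌈−ln(1 − rB₀/P)/ln(1+r)⌉ = ⌈41.394⌉ = 42 payments; the last is $34.85.
Total paid = 41·$88.00 + $34.85 = $3,642.85.
Total interest = total paid − principal = $3,642.85 − $2,790.00 = $852.85.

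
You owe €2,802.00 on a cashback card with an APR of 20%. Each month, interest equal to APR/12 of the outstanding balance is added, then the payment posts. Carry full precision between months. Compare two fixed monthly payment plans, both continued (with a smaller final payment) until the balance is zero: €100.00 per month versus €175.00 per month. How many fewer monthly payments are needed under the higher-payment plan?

Monthly rate r = 20%/12 = 1.66667% = 0.0166667.
At €100.00/mo: n = ⌈−ln(1 − rB₀/P)/ln(1+r)⌉ = 39 payments (last €6.83); total interest = total paid − €2,802.00 = €1,004.83.
At €175.00/mo: 19 payments (last €136.69); total interest €484.69.
Payments saved = 39 − 19 = 20.

20 fewer payments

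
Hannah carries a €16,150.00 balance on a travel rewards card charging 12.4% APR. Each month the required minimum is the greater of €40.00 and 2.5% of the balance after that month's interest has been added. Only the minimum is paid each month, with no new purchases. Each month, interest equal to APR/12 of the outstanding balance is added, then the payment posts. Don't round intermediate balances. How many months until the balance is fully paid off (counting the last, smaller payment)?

Monthly rate r = 12.4%/12 = 1.03333% = 0.0103333.
While 2.5% of the post-interest balance exceeds €40.00, each month B ← (B·(1+r))·(1 − 0.025), i.e. B shrinks by the factor (1+r)·0.975 = 0.98507.
This holds for months 1–155. Entering month 156 the balance is €1,570.05; 2.5% of the post-interest balance is now below €40.00, so the flat €40.00 minimum applies from here.
From month 156 a fixed €40.00 at rate r clears €1,570.05 in 51 more payments. Total: 155 + 51 = 206 months.

206 months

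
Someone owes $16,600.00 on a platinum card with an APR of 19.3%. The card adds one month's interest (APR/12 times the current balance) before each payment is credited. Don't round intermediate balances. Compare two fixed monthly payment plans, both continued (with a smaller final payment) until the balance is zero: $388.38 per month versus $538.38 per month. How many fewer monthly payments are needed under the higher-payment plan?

Monthly rate r = 19.3%/12 = 1.60833% = 0.0160833.
At $388.38/mo: n = ⌈−ln(1 − rB₀/P)/ln(1+r)⌉ = 73 payments (last $344.37); total interest = total paid − $16,600.00 = $11,707.73.
At $538.38/mo: 43 payments (last $501.62); total interest $6,513.58.
Payments saved = 73 − 43 = 30.

30 fewer payments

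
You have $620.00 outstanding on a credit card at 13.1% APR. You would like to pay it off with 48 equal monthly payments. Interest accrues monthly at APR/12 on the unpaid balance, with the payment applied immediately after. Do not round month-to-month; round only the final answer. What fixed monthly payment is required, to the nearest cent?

Monthly rate r = 13.1%/12 = 1.09167% = 0.0109167.
Level-payment amortization: P = B₀·r / (1 − (1+r)^(−n)) = 620.00·0.0109167 / (1 − 1.01092^(−48)).
Denominator 1 − (1+r)^(−48) = 0.406168981.
P = 6.76833 / 0.406168981 ≈ 16.66.

$16.66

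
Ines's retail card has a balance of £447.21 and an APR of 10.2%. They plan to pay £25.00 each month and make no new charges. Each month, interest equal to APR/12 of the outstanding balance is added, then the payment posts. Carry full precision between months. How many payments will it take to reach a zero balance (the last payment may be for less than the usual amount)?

Monthly rate r = 10.2%/12 = 0.85% = 0.0085.
Recurrence: B ← B·(1+r) − £25.00.
Month 1: interest £3.80; balance after payment £426.01.
Month 2: interest £3.62; balance after payment £404.63.
Closed form: n = −ln(1 − rB₀/P)/ln(1+r) = −ln(0.84795)/ln(1.0085) ≈ 19.486, so the balance reaches zero during payment 20.

20 payments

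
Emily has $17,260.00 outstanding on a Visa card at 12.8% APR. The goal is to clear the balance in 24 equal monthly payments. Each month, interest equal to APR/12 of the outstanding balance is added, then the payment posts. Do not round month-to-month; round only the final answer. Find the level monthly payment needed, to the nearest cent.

Monthly rate r = 12.8%/12 = 1.06667% = 0.0106667.
Level-payment amortization: P = B₀·r / (1 − (1+r)^(−n)) = 17260.00·0.0106667 / (1 − 1.01067^(−24)).
Denominator 1 − (1+r)^(−24) = 0.224807814.
P = 184.107 / 0.224807814 ≈ 818.95.

$818.95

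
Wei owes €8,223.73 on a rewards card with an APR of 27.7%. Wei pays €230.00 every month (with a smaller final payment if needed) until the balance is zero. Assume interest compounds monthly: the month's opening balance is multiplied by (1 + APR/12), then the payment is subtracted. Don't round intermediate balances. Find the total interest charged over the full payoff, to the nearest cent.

Monthly rate r = 27.7%/12 = 2.30833% = 0.0230833.
Payoff takes n = ⌈−ln(1 − rB₀/P)/ln(1+r)⌉ = ⌈76.464⌉ = 77 payments; the last is €107.43.
Total paid = 76·€230.00 + €107.43 = €17,587.43.
Total interest = total paid − principal = €17,587.43 − €8,223.73 = €9,363.70.

€9,363.70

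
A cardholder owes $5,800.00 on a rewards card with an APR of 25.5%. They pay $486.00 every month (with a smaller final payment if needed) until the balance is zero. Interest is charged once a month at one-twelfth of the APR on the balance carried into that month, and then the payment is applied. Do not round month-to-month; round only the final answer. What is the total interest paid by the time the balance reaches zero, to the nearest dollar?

Monthly rate r = 25.5%/12 = 2.125% = 0.02125.
Payoff takes n = ⌈−ln(1 − rB₀/P)/ln(1+r)⌉ = ⌈13.910⌉ = 14 payments; the last is $442.77.
Total paid = 13·$486.00 + $442.77 = $6,760.77.
Total interest = total paid − principal = $6,760.77 − $5,800.00 = $960.77.

$961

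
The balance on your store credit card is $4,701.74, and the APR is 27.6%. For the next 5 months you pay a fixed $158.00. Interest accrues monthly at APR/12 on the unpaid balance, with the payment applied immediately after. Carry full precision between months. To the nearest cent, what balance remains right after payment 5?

$4,440.71

Monthly rate r = 27.6%/12 = 2.3% = 0.023.
Each month: B ← B·(1+r) − $158.00.
Month 1: interest $108.14; balance after payment $4,651.88.
Month 2: interest $106.99; balance after payment $4,600.87.
Month 3: interest $105.82; balance after payment $4,548.69.
Month 4: interest $104.62; balance after payment $4,495.31.
Month 5: interest $103.39; balance after payment $4,440.71.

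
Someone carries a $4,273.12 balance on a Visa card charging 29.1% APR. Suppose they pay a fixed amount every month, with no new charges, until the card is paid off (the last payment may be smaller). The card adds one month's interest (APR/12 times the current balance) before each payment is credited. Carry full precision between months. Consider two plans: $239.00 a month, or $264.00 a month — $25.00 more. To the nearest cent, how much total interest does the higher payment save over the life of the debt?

Monthly rate r = 29.1%/12 = 2.425% = 0.02425.
At $239.00/mo: n = ⌈−ln(1 − rB₀/P)/ln(1+r)⌉ = 24 payments (last $173.20); total interest = total paid − $4,273.12 = $1,397.08.
At $264.00/mo: 21 payments (last $212.16); total interest $1,219.04.
Interest saved = $1,397.08 − $1,219.04 = $178.04.

$178.04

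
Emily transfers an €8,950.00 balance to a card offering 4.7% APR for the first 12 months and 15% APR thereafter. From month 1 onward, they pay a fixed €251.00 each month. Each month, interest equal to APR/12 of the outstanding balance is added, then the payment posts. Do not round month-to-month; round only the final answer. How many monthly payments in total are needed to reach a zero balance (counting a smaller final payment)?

43 payments

Promo months 1–12 at r₀ = 4.7%/12 = 0.00391667; months 13+ at r₁ = 15%/12 = 0.0125.
After month 12: iterate B ← B·(1+r₀) − €251.00 for 12 months → €6,302.09.
Then at r₁ with €251.00/mo: n₂ = −ln(1 − r₁·B/P)/ln(1+r₁) ≈ 30.32 → 31 more payments.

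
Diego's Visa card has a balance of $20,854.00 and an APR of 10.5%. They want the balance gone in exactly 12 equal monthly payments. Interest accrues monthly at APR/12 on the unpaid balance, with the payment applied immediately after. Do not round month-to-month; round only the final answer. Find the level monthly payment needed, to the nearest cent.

$1,838.25

Monthly rate r = 10.5%/12 = 0.875% = 0.00875.
Level-payment amortization: P = B₀·r / (1 − (1+r)^(−n)) = 20854.00·0.00875 / (1 − 1.00875^(−12)).
Denominator 1 − (1+r)^(−12) = 0.0992641938.
P = 182.473 / 0.0992641938 ≈ 1838.25.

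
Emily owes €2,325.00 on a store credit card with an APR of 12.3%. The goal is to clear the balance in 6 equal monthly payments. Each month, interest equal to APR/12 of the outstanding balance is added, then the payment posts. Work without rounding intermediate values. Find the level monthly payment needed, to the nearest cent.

€401.52

Monthly rate r = 12.3%/12 = 1.025% = 0.01025.
Level-payment amortization: P = B₀·r / (1 − (1+r)^(−n)) = 2325.00·0.01025 / (1 − 1.01025^(−6)).
Denominator 1 − (1+r)^(−6) = 0.0593526306.
P = 23.8313 / 0.0593526306 ≈ 401.52.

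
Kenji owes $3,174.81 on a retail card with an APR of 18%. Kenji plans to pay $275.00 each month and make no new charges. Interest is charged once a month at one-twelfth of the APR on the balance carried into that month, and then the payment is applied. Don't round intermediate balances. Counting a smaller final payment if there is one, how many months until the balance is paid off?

Monthly rate r = 18%/12 = 1.5% = 0.015.
Recurrence: B ← B·(1+r) − $275.00.
Month 1: interest $47.62; balance after payment $2,947.43.
Month 2: interest $44.21; balance after payment $2,716.64.
Closed form: n = −ln(1 − rB₀/P)/ln(1+r) = −ln(0.82683)/ln(1.015) ≈ 12.772, so the balance reaches zero during payment 13.

13 months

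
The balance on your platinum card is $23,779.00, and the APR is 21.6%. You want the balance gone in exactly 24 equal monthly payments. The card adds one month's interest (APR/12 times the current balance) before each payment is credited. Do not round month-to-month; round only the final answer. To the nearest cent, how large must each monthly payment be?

Monthly rate r = 21.6%/12 = 1.8% = 0.018.
Level-payment amortization: P = B₀·r / (1 − (1+r)^(−n)) = 23779.00·0.018 / (1 − 1.018^(−24)).
Denominator 1 − (1+r)^(−24) = 0.348291586.
P = 428.022 / 0.348291586 ≈ 1228.92.

$1,228.92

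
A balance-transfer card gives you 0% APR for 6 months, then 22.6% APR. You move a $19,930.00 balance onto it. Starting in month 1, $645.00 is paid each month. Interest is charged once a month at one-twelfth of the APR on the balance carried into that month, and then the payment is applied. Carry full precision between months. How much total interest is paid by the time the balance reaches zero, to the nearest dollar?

$5,818

Promo months 1–6 at r₀ = 0%/12 = 0; months 7+ at r₁ = 22.6%/12 = 0.0188333.
After month 6 (no interest yet): B = $19,930.00 − 6·$645.00 = $16,060.00.
Then at r₁ with $645.00/mo: n₂ = −ln(1 − r₁·B/P)/ln(1+r₁) ≈ 33.92 → 34 more payments.
Total paid = 39·$645.00 + $593.36 = $25,748.36; interest = $25,748.36 − $19,930.00 = $5,818.36.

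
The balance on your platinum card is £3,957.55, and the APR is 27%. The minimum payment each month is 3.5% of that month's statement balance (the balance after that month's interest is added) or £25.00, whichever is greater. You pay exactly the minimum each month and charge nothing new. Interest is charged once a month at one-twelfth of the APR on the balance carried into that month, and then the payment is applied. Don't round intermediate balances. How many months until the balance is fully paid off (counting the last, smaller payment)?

175 months

Monthly rate r = 27%/12 = 2.25% = 0.0225.
While 3.5% of the post-interest balance exceeds £25.00, each month B ← (B·(1+r))·(1 − 0.035), i.e. B shrinks by the factor (1+r)·0.965 = 0.98671.
This holds for months 1–130. Entering month 131 the balance is £695.36; 3.5% of the post-interest balance is now below £25.00, so the flat £25.00 minimum applies from here.
From month 131 a fixed £25.00 at rate r clears £695.36 in 45 more payments. Total: 130 + 45 = 175 months.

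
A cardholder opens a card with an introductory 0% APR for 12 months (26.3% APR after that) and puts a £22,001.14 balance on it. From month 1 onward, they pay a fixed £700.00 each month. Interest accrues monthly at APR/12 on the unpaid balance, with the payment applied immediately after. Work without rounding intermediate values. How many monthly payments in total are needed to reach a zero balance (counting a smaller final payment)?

38 months

Promo months 1–12 at r₀ = 0%/12 = 0; months 13+ at r₁ = 26.3%/12 = 0.0219167.
After month 12 (no interest yet): B = £22,001.14 − 12·£700.00 = £13,601.14.
Then at r₁ with £700.00/mo: n₂ = −ln(1 − r₁·B/P)/ln(1+r₁) ≈ 25.59 → 26 more payments.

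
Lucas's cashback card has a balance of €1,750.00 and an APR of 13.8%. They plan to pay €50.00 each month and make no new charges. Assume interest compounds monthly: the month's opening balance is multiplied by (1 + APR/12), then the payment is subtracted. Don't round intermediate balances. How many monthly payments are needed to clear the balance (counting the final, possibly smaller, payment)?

46 payments

Monthly rate r = 13.8%/12 = 1.15% = 0.0115.
Recurrence: B ← B·(1+r) − €50.00.
Month 1: interest €20.12; balance after payment €1,720.12.
Month 2: interest €19.78; balance after payment €1,689.91.
Closed form: n = −ln(1 − rB₀/P)/ln(1+r) = −ln(0.5975)/ln(1.0115) ≈ 45.040, so the balance reaches zero during payment 46.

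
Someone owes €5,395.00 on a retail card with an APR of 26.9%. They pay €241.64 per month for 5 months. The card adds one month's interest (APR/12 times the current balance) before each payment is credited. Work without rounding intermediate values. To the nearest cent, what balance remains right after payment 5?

€4,763.82

Monthly rate r = 26.9%/12 = 2.24167% = 0.0224167.
Each month: B ← B·(1+r) − €241.64.
Month 1: interest €120.94; balance after payment €5,274.30.
Month 2: interest €118.23; balance after payment €5,150.89.
Month 3: interest €115.47; balance after payment €5,024.72.
Month 4: interest €112.64; balance after payment €4,895.71.
Month 5: interest €109.75; balance after payment €4,763.82.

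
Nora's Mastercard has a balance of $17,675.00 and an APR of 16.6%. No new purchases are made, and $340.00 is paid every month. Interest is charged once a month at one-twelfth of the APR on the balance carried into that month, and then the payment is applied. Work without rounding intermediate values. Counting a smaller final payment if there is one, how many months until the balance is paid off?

93 payments

Monthly rate r = 16.6%/12 = 1.38333% = 0.0138333.
Recurrence: B ← B·(1+r) − $340.00.
Month 1: interest $244.50; balance after payment $17,579.50.
Month 2: interest $243.18; balance after payment $17,482.69.
Closed form: n = −ln(1 − rB₀/P)/ln(1+r) = −ln(0.28087)/ln(1.01383) ≈ 92.431, so the balance reaches zero during payment 93.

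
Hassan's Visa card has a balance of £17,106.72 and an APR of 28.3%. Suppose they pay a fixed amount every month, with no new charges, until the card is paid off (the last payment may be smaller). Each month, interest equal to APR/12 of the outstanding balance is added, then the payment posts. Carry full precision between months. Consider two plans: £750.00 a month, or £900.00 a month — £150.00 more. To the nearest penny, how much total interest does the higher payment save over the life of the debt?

£1,876.90

Monthly rate r = 28.3%/12 = 2.35833% = 0.0235833.
At £750.00/mo: n = ⌈−ln(1 − rB₀/P)/ln(1+r)⌉ = 34 payments (last £90.48); total interest = total paid − £17,106.72 = £7,733.76.
At £900.00/mo: 26 payments (last £463.58); total interest £5,856.86.
Interest saved = £7,733.76 − £5,856.86 = £1,876.90.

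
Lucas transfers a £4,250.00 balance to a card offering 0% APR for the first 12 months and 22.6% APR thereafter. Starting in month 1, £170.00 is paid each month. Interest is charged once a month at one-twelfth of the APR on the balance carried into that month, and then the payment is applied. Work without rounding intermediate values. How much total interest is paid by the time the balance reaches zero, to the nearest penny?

Promo months 1–12 at r₀ = 0%/12 = 0; months 13+ at r₁ = 22.6%/12 = 0.0188333.
After month 12 (no interest yet): B = £4,250.00 − 12·£170.00 = £2,210.00.
Then at r₁ with £170.00/mo: n₂ = −ln(1 − r₁·B/P)/ln(1+r₁) ≈ 15.05 → 16 more payments.
Total paid = 27·£170.00 + £8.68 = £4,598.68; interest = £4,598.68 − £4,250.00 = £348.68.

£348.68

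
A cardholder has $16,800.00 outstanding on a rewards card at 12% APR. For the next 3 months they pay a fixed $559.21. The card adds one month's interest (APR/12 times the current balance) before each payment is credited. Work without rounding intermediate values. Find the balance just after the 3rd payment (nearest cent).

Monthly rate r = 12%/12 = 1% = 0.01.
Each month: B ← B·(1+r) − $559.21.
Month 1: interest $168.00; balance after payment $16,408.79.
Month 2: interest $164.09; balance after payment $16,013.67.
Month 3: interest $160.14; balance after payment $15,614.59.

$15,614.59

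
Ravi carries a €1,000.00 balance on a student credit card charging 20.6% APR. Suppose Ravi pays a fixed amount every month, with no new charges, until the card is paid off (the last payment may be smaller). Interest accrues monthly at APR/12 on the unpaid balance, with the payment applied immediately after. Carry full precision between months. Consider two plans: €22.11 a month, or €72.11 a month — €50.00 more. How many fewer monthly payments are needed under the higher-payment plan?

73 fewer payments

Monthly rate r = 20.6%/12 = 1.71667% = 0.0171667.
At €22.11/mo: n = ⌈−ln(1 − rB₀/P)/ln(1+r)⌉ = 89 payments (last €0.19); total interest = total paid − €1,000.00 = €945.87.
At €72.11/mo: 16 payments (last €70.24); total interest €151.89.
Payments saved = 89 − 16 = 73.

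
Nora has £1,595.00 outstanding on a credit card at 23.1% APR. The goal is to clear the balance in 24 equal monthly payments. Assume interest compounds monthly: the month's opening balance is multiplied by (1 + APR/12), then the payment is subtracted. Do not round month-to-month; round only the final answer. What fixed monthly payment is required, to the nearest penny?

Monthly rate r = 23.1%/12 = 1.925% = 0.01925.
Level-payment amortization: P = B₀·r / (1 − (1+r)^(−n)) = 1595.00·0.01925 / (1 − 1.01925^(−24)).
Denominator 1 − (1+r)^(−24) = 0.367205469.
P = 30.7037 / 0.367205469 ≈ 83.61.

£83.61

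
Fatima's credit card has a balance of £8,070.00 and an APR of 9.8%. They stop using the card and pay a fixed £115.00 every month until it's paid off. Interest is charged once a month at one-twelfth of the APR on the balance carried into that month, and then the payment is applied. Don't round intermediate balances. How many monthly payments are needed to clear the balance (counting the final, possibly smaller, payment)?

Monthly rate r = 9.8%/12 = 0.816667% = 0.00816667.
Recurrence: B ← B·(1+r) − £115.00.
Month 1: interest £65.91; balance after payment £8,020.90.
Month 2: interest £65.50; balance after payment £7,971.41.
Closed form: n = −ln(1 − rB₀/P)/ln(1+r) = −ln(0.42691)/ln(1.00817) ≈ 104.651, so the balance reaches zero during payment 105.

105 payments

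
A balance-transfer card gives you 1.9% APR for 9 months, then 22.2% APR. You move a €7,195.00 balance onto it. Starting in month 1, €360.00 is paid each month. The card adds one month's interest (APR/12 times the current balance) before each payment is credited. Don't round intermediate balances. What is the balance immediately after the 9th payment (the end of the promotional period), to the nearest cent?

Promo months 1–9 at r₀ = 1.9%/12 = 0.00158333; months 10+ at r₁ = 22.2%/12 = 0.0185.
After month 9: iterate B ← B·(1+r₀) − €360.00 for 9 months → €4,037.58.

€4,037.58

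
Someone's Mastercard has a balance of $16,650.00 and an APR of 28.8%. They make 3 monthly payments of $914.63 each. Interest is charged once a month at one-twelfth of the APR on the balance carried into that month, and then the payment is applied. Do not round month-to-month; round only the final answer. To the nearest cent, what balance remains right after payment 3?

$15,067.53

Monthly rate r = 28.8%/12 = 2.4% = 0.024.
Each month: B ← B·(1+r) − $914.63.
Month 1: interest $399.60; balance after payment $16,134.97.
Month 2: interest $387.24; balance after payment $15,607.58.
Month 3: interest $374.58; balance after payment $15,067.53.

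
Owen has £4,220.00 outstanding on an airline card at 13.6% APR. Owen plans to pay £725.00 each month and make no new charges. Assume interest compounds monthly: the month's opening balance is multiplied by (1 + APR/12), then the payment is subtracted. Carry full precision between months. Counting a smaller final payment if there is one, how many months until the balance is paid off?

Monthly rate r = 13.6%/12 = 1.13333% = 0.0113333.
Recurrence: B ← B·(1+r) − £725.00.
Month 1: interest £47.83; balance after payment £3,542.83.
Month 2: interest £40.15; balance after payment £2,857.98.
Closed form: n = −ln(1 − rB₀/P)/ln(1+r) = −ln(0.93403)/ln(1.01133) ≈ 6.056, so the balance reaches zero during payment 7.

7 payments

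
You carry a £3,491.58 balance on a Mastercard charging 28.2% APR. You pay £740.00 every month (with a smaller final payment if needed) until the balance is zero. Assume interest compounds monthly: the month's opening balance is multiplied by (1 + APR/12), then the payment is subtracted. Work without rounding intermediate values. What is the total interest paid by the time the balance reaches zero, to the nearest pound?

Monthly rate r = 28.2%/12 = 2.35% = 0.0235.
Payoff takes n = ⌈−ln(1 − rB₀/P)/ln(1+r)⌉ = ⌈5.060⌉ = 6 payments; the last is £44.57.
Total paid = 5·£740.00 + £44.57 = £3,744.57.
Total interest = total paid − principal = £3,744.57 − £3,491.58 = £252.99.

£253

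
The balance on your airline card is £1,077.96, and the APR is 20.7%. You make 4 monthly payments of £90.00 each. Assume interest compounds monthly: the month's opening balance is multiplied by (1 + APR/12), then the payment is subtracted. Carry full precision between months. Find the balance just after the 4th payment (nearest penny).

£784.86

Monthly rate r = 20.7%/12 = 1.725% = 0.01725.
Each month: B ← B·(1+r) − £90.00.
Month 1: interest £18.59; balance after payment £1,006.55.
Month 2: interest £17.36; balance after payment £933.92.
Month 3: interest £16.11; balance after payment £860.03.
Month 4: interest £14.84; balance after payment £784.86.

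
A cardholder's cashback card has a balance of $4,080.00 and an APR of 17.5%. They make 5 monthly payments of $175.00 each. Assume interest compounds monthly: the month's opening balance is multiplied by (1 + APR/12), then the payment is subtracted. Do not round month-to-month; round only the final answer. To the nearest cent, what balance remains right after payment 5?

$3,485.41

Monthly rate r = 17.5%/12 = 1.45833% = 0.0145833.
Each month: B ← B·(1+r) − $175.00.
Month 1: interest $59.50; balance after payment $3,964.50.
Month 2: interest $57.82; balance after payment $3,847.32.
Month 3: interest $56.11; balance after payment $3,728.42.
Month 4: interest $54.37; balance after payment $3,607.80.
Month 5: interest $52.61; balance after payment $3,485.41.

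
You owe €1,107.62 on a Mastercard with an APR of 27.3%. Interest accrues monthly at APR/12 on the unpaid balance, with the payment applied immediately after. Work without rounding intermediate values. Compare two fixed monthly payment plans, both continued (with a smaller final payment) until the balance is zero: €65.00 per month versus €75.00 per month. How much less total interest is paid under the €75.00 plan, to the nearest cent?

Monthly rate r = 27.3%/12 = 2.275% = 0.02275.
At €65.00/mo: n = ⌈−ln(1 − rB₀/P)/ln(1+r)⌉ = 22 payments (last €52.36); total interest = total paid − €1,107.62 = €309.74.
At €75.00/mo: 19 payments (last €15.23); total interest €257.61.
Interest saved = €309.74 − €257.61 = €52.13.

€52.13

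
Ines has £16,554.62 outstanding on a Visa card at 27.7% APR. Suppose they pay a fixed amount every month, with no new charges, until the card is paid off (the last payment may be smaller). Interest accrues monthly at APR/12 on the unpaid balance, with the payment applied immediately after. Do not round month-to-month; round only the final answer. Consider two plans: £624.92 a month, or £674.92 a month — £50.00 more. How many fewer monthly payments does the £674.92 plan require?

5 fewer payments

Monthly rate r = 27.7%/12 = 2.30833% = 0.0230833.
At £624.92/mo: n = ⌈−ln(1 − rB₀/P)/ln(1+r)⌉ = 42 payments (last £269.89); total interest = total paid − £16,554.62 = £9,336.99.
At £674.92/mo: 37 payments (last £404.20); total interest £8,146.70.
Payments saved = 42 − 37 = 5.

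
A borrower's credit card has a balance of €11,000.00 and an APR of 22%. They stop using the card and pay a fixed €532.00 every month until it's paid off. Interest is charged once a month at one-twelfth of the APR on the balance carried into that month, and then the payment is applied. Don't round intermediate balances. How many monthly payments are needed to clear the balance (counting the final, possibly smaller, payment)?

Monthly rate r = 22%/12 = 1.83333% = 0.0183333.
Recurrence: B ← B·(1+r) − €532.00.
Month 1: interest €201.67; balance after payment €10,669.67.
Month 2: interest €195.61; balance after payment €10,333.28.
Closed form: n = −ln(1 − rB₀/P)/ln(1+r) = −ln(0.62093)/ln(1.01833) ≈ 26.231, so the balance reaches zero during payment 27.

27 months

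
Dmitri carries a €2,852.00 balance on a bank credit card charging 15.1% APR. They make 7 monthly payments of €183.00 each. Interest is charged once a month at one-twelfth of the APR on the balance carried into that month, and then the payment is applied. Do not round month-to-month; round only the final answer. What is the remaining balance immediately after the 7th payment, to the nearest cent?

Monthly rate r = 15.1%/12 = 1.25833% = 0.0125833.
Each month: B ← B·(1+r) − €183.00.
Month 1: interest €35.89; balance after payment €2,704.89.
Month 2: interest €34.04; balance after payment €2,555.92.
Month 3: interest €32.16; balance after payment €2,405.09.
Month 4: interest €30.26; balance after payment €2,252.35.
Month 5: interest €28.34; balance after payment €2,097.69.
Month 6: interest €26.40; balance after payment €1,941.09.
Month 7: interest €24.43; balance after payment €1,782.51.

€1,782.51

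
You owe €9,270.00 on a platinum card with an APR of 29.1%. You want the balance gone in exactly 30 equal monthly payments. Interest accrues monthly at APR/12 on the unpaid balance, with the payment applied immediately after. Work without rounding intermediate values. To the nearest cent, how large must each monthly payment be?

Monthly rate r = 29.1%/12 = 2.425% = 0.02425.
Level-payment amortization: P = B₀·r / (1 − (1+r)^(−n)) = 9270.00·0.02425 / (1 − 1.02425^(−30)).
Denominator 1 − (1+r)^(−30) = 0.51267261.
P = 224.798 / 0.51267261 ≈ 438.48.

€438.48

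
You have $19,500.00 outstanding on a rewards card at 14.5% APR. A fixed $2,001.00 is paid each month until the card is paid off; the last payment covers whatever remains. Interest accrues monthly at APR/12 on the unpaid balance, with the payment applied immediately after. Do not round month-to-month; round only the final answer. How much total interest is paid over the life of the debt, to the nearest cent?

Monthly rate r = 14.5%/12 = 1.20833% = 0.0120833.
Payoff takes n = ⌈−ln(1 − rB₀/P)/ln(1+r)⌉ = ⌈10.431⌉ = 11 payments; the last is $865.06.
Total paid = 10·$2,001.00 + $865.06 = $20,875.06.
Total interest = total paid − principal = $20,875.06 − $19,500.00 = $1,375.06.

$1,375.06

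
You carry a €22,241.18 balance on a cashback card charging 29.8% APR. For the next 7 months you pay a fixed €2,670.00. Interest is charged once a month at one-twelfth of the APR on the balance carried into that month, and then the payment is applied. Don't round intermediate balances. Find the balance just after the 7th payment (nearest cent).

Monthly rate r = 29.8%/12 = 2.48333% = 0.0248333.
Each month: B ← B·(1+r) − €2,670.00.
Month 1: interest €552.32; balance after payment €20,123.50.
Month 2: interest €499.73; balance after payment €17,953.24.
Month 3: interest €445.84; balance after payment €15,729.07.
Month 4: interest €390.61; balance after payment €13,449.68.
Month 5: interest €334.00; balance after payment €11,113.68.
Month 6: interest €275.99; balance after payment €8,719.67.
Month 7: interest €216.54; balance after payment €6,266.21.

€6,266.21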